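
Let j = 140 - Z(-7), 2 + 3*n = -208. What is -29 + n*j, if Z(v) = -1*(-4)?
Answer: -9549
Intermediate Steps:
n = -70 (n = -⅔ + (⅓)*(-208) = -⅔ - 208/3 = -70)
Z(v) = 4
j = 136 (j = 140 - 1*4 = 140 - 4 = 136)
-29 + n*j = -29 - 70*136 = -29 - 9520 = -9549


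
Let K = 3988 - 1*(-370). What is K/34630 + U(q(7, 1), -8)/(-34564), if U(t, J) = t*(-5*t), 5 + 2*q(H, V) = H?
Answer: 75401531/598475660 ≈ 0.12599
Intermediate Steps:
q(H, V) = -5/2 + H/2
U(t, J) = -5*t²
K = 4358 (K = 3988 + 370 = 4358)
K/34630 + U(q(7, 1), -8)/(-34564) = 4358/34630 - 5*(-5/2 + (½)*7)²/(-34564) = 4358*(1/34630) - 5*(-5/2 + 7/2)²*(-1/34564) = 2179/17315 - 5*1²*(-1/34564) = 2179/17315 - 5*1*(-1/34564) = 2179/17315 - 5*(-1/34564) = 2179/17315 + 5/34564 = 75401531/598475660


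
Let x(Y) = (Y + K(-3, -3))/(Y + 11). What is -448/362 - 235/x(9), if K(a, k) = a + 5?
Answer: -853164/1991 ≈ -428.51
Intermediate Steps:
K(a, k) = 5 + a
x(Y) = (2 + Y)/(11 + Y) (x(Y) = (Y + (5 - 3))/(Y + 11) = (Y + 2)/(11 + Y) = (2 + Y)/(11 + Y))
-448/362 - 235/x(9) = -448/362 - 235*(11 + 9)/(2 + 9) = -448*1/362 - 235/(11/20) = -224/181 - 235/((1/20)*11) = -224/181 - 235/11/20 = -224/181 - 235*20/11 = -224/181 - 4700/11 = -853164/1991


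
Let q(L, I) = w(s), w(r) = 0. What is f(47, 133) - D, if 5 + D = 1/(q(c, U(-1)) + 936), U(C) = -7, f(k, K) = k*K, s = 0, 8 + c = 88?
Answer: 5855615/936 ≈ 6256.0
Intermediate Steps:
c = 80 (c = -8 + 88 = 80)
f(k, K) = K*k
q(L, I) = 0
D = -4679/936 (D = -5 + 1/(0 + 936) = -5 + 1/936 = -4679/936 ≈ -4.9989)
f(47, 133) - D = 133*47 - 1*(-4679/936) = 6251 + 4679/936 = 5855615/936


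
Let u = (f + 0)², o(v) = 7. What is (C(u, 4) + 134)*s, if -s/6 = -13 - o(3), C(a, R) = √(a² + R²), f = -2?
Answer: 16080 + 480*√2 ≈ 16759.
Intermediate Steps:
u = 4 (u = (-2 + 0)² = (-2)² = 4)
C(a, R) = √(R² + a²)
s = 120 (s = -6*(-13 - 1*7) = -6*(-13 - 7) = -6*(-20) = 120)
(C(u, 4) + 134)*s = (√(4² + 4²) + 134)*120 = (√(16 + 16) + 134)*120 = (√32 + 134)*120 = (4*√2 + 134)*120 = (134 + 4*√2)*120 = 16080 + 480*√2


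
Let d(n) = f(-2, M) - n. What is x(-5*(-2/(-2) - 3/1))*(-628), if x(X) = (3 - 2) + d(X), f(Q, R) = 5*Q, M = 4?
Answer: 11932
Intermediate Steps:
d(n) = -10 - n (d(n) = 5*(-2) - n = -10 - n)
x(X) = -9 - X (x(X) = (3 - 2) + (-10 - X) = 1 + (-10 - X) = -9 - X)
x(-5*(-2/(-2) - 3/1))*(-628) = (-9 - (-5)*(-2/(-2) - 3/1))*(-628) = (-9 - (-5)*(-2*(-½) - 3*1))*(-628) = (-9 - (-5)*(1 - 3))*(-628) = (-9 - (-5)*(-2))*(-628) = (-9 - 1*10)*(-628) = (-9 - 10)*(-628) = -19*(-628) = 11932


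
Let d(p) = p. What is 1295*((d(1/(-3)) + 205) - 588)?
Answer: -1489250/3 ≈ -4.9642e+5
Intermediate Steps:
1295*((d(1/(-3)) + 205) - 588) = 1295*((1/(-3) + 205) - 588) = 1295*((-⅓ + 205) - 588) = 1295*(614/3 - 588) = 1295*(-1150/3) = -1489250/3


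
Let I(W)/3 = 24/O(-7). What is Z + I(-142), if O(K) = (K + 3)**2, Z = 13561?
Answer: 27131/2 ≈ 13566.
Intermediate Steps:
O(K) = (3 + K)**2
I(W) = 9/2 (I(W) = 3*(24/((3 - 7)**2)) = 3*(24/((-4)**2)) = 3*(24/16) = 3*(24*(1/16)) = 3*(3/2) = 9/2)
Z + I(-142) = 13561 + 9/2 = 27131/2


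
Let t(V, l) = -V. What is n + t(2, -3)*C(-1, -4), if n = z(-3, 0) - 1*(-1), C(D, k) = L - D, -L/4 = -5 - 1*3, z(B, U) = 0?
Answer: -65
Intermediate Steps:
L = 32 (L = -4*(-5 - 1*3) = -4*(-5 - 3) = -4*(-8) = 32)
C(D, k) = 32 - D
n = 1 (n = 0 - 1*(-1) = 0 + 1 = 1)
n + t(2, -3)*C(-1, -4) = 1 + (-1*2)*(32 - 1*(-1)) = 1 - 2*(32 + 1) = 1 - 2*33 = 1 - 66 = -65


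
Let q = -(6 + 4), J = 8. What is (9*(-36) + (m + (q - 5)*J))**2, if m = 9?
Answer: 189225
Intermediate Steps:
q = -10 (q = -1*10 = -10)
(9*(-36) + (m + (q - 5)*J))**2 = (9*(-36) + (9 + (-10 - 5)*8))**2 = (-324 + (9 - 15*8))**2 = (-324 + (9 - 120))**2 = (-324 - 111)**2 = (-435)**2 = 189225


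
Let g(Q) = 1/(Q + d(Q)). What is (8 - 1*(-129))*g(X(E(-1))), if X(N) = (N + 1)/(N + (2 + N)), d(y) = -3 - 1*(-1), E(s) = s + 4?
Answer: -274/3 ≈ -91.333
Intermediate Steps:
E(s) = 4 + s
d(y) = -2 (d(y) = -3 + 1 = -2)
X(N) = (1 + N)/(2 + 2*N)
g(Q) = 1/(-2 + Q) (g(Q) = 1/(Q - 2) = 1/(-2 + Q))
(8 - 1*(-129))*g(X(E(-1))) = (8 - 1*(-129))/(-2 + 1/2) = (8 + 129)/(-3/2) = 137*(-2/3) = -274/3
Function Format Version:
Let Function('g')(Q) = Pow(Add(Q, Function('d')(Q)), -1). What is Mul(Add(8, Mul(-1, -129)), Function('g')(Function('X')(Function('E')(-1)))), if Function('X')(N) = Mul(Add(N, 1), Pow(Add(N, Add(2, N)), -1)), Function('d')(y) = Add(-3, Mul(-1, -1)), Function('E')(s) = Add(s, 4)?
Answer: Rational(-274, 3) ≈ -91.333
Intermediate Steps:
Function('E')(s) = Add(4, s)
Function('d')(y) = -2 (Function('d')(y) = Add(-3, 1) = -2)
Function('X')(N) = Mul(Pow(Add(2, Mul(2, N)), -1), Add(1, N)) (Function('X')(N) = Mul(Add(1, N), Pow(Add(2, Mul(2, N)), -1)) = Mul(Pow(Add(2, Mul(2, N)), -1), Add(1, N)))
Function('g')(Q) = Pow(Add(-2, Q), -1) (Function('g')(Q) = Pow(Add(Q, -2), -1) = Pow(Add(-2, Q), -1))
Mul(Add(8, Mul(-1, -129)), Function('g')(Function('X')(Function('E')(-1)))) = Mul(Add(8, Mul(-1, -129)), Pow(Add(-2, Rational(1, 2)), -1)) = Mul(Add(8, 129), Pow(Rational(-3, 2), -1)) = Mul(137, Rational(-2, 3)) = Rational(-274, 3)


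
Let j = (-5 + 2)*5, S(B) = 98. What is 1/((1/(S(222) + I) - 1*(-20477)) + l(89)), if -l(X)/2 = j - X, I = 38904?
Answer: 39002/806756371 ≈ 4.8344e-5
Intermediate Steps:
j = -15 (j = -3*5 = -15)
l(X) = 30 + 2*X (l(X) = -2*(-15 - X) = 30 + 2*X)
1/((1/(S(222) + I) - 1*(-20477)) + l(89)) = 1/((1/(98 + 38904) - 1*(-20477)) + (30 + 2*89)) = 1/((1/39002 + 20477) + (30 + 178)) = 1/((1/39002 + 20477) + 208) = 1/(798643955/39002 + 208) = 1/(806756371/39002) = 39002/806756371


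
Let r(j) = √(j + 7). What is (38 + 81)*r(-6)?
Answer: 119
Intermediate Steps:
r(j) = √(7 + j)
(38 + 81)*r(-6) = (38 + 81)*√(7 - 6) = 119*√1 = 119*1 = 119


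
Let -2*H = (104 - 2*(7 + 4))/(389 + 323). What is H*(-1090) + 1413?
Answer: 525373/356 ≈ 1475.8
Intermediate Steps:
H = -41/712 (H = -(104 - 2*(7 + 4))/(2*(389 + 323)) = -(104 - 2*11)/(2*712) = -(104 - 22)/(2*712) = -41/712 ≈ -0.057584)
H*(-1090) + 1413 = -41/712*(-1090) + 1413 = 22345/356 + 1413 = 525373/356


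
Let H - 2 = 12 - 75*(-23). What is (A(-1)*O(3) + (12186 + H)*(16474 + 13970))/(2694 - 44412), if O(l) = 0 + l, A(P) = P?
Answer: -141310899/13906 ≈ -10162.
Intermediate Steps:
H = 1739 (H = 2 + (12 - 75*(-23)) = 2 + (12 + 1725) = 2 + 1737 = 1739)
O(l) = l
(A(-1)*O(3) + (12186 + H)*(16474 + 13970))/(2694 - 44412) = (-1*3 + (12186 + 1739)*(16474 + 13970))/(2694 - 44412) = (-3 + 13925*30444)/(-41718) = (-3 + 423932700)*(-1/41718) = 423932697*(-1/41718) = -141310899/13906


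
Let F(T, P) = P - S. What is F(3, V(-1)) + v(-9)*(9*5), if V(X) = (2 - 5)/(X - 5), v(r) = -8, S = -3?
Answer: -713/2 ≈ -356.50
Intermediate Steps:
V(X) = -3/(-5 + X)
F(T, P) = 3 + P (F(T, P) = P - 1*(-3) = P + 3 = 3 + P)
F(3, V(-1)) + v(-9)*(9*5) = (3 - 3/(-5 - 1)) - 72*5 = (3 - 3/(-6)) - 8*45 = (3 - 3*(-⅙)) - 360 = (3 + ½) - 360 = 7/2 - 360 = -713/2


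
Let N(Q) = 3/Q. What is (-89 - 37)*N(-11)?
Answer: 378/11 ≈ 34.364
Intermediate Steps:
(-89 - 37)*N(-11) = (-89 - 37)*(3/(-11)) = -378*(-1)/11 = -126*(-3/11) = 378/11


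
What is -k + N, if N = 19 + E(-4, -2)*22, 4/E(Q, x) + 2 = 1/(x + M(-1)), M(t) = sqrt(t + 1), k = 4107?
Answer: -20616/5 ≈ -4123.2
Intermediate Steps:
M(t) = sqrt(1 + t)
E(Q, x) = 4/(-2 + 1/x) (E(Q, x) = 4/(-2 + 1/(x + sqrt(1 - 1))) = 4/(-2 + 1/(x + sqrt(0))) = 4/(-2 + 1/(x + 0)) = 4/(-2 + 1/x))
N = -81/5 (N = 19 - 4*(-2)/(-1 + 2*(-2))*22 = 19 - 4*(-2)/(-1 - 4)*22 = 19 - 4*(-2)/(-5)*22 = 19 - 4*(-2)*(-1/5)*22 = 19 - 8/5*22 = 19 - 176/5 = -81/5 ≈ -16.200)
-k + N = -1*4107 - 81/5 = -4107 - 81/5 = -20616/5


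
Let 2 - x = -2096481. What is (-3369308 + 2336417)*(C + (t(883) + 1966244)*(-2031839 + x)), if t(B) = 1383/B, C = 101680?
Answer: -115926179185298947380/883 ≈ -1.3129e+17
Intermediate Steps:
x = 2096483 (x = 2 - 1*(-2096481) = 2 + 2096481 = 2096483)
(-3369308 + 2336417)*(C + (t(883) + 1966244)*(-2031839 + x)) = (-3369308 + 2336417)*(101680 + (1383/883 + 1966244)*(-2031839 + 2096483)) = -1032891*(101680 + (1383*(1/883) + 1966244)*64644) = -1032891*(101680 + (1383/883 + 1966244)*64644) = -1032891*(101680 + (1736194835/883)*64644) = -1032891*(101680 + 112234578913740/883) = -1032891*112234668697180/883 = -115926179185298947380/883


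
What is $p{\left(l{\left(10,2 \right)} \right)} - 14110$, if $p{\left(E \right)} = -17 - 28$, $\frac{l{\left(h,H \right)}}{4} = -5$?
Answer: $-14155$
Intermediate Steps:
$l{\left(h,H \right)} = -20$ ($l{\left(h,H \right)} = 4 \left(-5\right) = -20$)
$p{\left(E \right)} = -45$ ($p{\left(E \right)} = -17 - 28 = -45$)
$p{\left(l{\left(10,2 \right)} \right)} - 14110 = -45 - 14110 = -14155$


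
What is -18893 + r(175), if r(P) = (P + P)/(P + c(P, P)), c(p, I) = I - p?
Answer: -18891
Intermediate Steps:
r(P) = 2 (r(P) = (P + P)/(P + (P - P)) = (2*P)/(P + 0) = (2*P)/P = 2)
-18893 + r(175) = -18893 + 2 = -18891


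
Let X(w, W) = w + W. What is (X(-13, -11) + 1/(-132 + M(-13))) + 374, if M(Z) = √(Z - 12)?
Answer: 6107018/17449 - 5*I/17449 ≈ 349.99 - 0.00028655*I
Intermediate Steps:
M(Z) = √(-12 + Z)
X(w, W) = W + w
(X(-13, -11) + 1/(-132 + M(-13))) + 374 = ((-11 - 13) + 1/(-132 + √(-12 - 13))) + 374 = (-24 + 1/(-132 + √(-25))) + 374 = (-24 + 1/(-132 + 5*I)) + 374 = (-24 + (-132 - 5*I)/17449) + 374 = 350 + (-132 - 5*I)/17449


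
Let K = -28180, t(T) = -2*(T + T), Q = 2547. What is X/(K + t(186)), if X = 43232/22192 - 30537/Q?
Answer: 3941425/11353277404 ≈ 0.00034716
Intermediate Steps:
t(T) = -4*T
X = -3941425/392521 (X = 43232/22192 - 30537/2547 = 43232*(1/22192) - 30537*1/2547 = 2702/1387 - 3393/283 = -3941425/392521 ≈ -10.041)
X/(K + t(186)) = -3941425/(392521*(-28180 - 4*186)) = -3941425/(392521*(-28180 - 744)) = -3941425/392521/(-28924) = -3941425/392521*(-1/28924) = 3941425/11353277404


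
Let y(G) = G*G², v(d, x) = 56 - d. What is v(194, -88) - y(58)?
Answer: -195250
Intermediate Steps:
y(G) = G³
v(194, -88) - y(58) = (56 - 1*194) - 1*58³ = (56 - 194) - 1*195112 = -138 - 195112 = -195250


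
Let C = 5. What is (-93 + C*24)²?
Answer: 729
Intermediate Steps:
(-93 + C*24)² = (-93 + 5*24)² = (-93 + 120)² = 27² = 729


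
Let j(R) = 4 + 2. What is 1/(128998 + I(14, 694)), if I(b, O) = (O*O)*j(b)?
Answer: 1/3018814 ≈ 3.3126e-7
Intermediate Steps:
j(R) = 6
I(b, O) = 6*O² (I(b, O) = (O*O)*6 = O²*6 = 6*O²)
1/(128998 + I(14, 694)) = 1/(128998 + 6*694²) = 1/(128998 + 6*481636) = 1/(128998 + 2889816) = 1/3018814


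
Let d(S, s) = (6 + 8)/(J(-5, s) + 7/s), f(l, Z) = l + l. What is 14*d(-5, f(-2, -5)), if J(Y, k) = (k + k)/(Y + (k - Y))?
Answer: 784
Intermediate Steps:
J(Y, k) = 2 (J(Y, k) = (2*k)/k = 2)
f(l, Z) = 2*l
d(S, s) = 14/(2 + 7/s) (d(S, s) = (6 + 8)/(2 + 7/s) = 14/(2 + 7/s))
14*d(-5, f(-2, -5)) = 14*(14*(2*(-2))/(7 + 2*(2*(-2)))) = 14*(14*(-4)/(7 + 2*(-4))) = 14*(14*(-4)/(7 - 8)) = 14*(14*(-4)/(-1)) = 14*(14*(-4)*(-1)) = 14*56 = 784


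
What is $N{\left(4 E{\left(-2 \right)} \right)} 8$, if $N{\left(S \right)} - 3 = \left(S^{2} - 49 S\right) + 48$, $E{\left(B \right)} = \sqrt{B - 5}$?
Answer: $-488 - 1568 i \sqrt{7} \approx -488.0 - 4148.5 i$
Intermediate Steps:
$E{\left(B \right)} = \sqrt{-5 + B}$ ($E{\left(B \right)} = \sqrt{B - 5} = \sqrt{-5 + B}$)
$N{\left(S \right)} = 51 + S^{2} - 49 S$ ($N{\left(S \right)} = 3 + \left(\left(S^{2} - 49 S\right) + 48\right) = 3 + \left(48 + S^{2} - 49 S\right) = 51 + S^{2} - 49 S$)
$N{\left(4 E{\left(-2 \right)} \right)} 8 = \left(51 + \left(4 \sqrt{-5 - 2}\right)^{2} - 49 \cdot 4 \sqrt{-5 - 2}\right) 8 = \left(51 + \left(4 \sqrt{-7}\right)^{2} - 49 \cdot 4 \sqrt{-7}\right) 8 = \left(51 + \left(4 i \sqrt{7}\right)^{2} - 49 \cdot 4 i \sqrt{7}\right) 8 = \left(51 - 112 - 196 i \sqrt{7}\right) 8 = \left(-61 - 196 i \sqrt{7}\right) 8 = -488 - 1568 i \sqrt{7}$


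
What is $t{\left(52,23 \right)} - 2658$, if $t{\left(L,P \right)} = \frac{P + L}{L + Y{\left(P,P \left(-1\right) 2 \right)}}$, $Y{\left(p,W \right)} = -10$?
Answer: $- \frac{37187}{14} \approx -2656.2$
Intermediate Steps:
$t{\left(L,P \right)} = \frac{L + P}{-10 + L}$ ($t{\left(L,P \right)} = \frac{P + L}{L - 10} = \frac{L + P}{-10 + L}$)
$t{\left(52,23 \right)} - 2658 = \frac{52 + 23}{-10 + 52} - 2658 = \frac{1}{42} \cdot 75 - 2658 = \frac{25}{14} - 2658 = - \frac{37187}{14}$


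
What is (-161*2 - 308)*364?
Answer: -229320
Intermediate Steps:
(-161*2 - 308)*364 = (-322 - 308)*364 = -630*364 = -229320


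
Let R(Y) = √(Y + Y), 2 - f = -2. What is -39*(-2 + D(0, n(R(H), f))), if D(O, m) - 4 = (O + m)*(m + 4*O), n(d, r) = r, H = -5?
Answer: -702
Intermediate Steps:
f = 4 (f = 2 - 1*(-2) = 2 + 2 = 4)
R(Y) = √2*√Y (R(Y) = √(2*Y) = √2*√Y)
D(O, m) = 4 + (O + m)*(m + 4*O)
-39*(-2 + D(0, n(R(H), f))) = -39*(-2 + (4 + 4² + 4*0² + 5*0*4)) = -39*(-2 + (4 + 16 + 4*0 + 0)) = -39*(-2 + (4 + 16 + 0 + 0)) = -39*(-2 + 20) = -39*18 = -702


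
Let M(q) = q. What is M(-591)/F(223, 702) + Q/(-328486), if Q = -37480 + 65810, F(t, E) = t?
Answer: -100226408/36626189 ≈ -2.7365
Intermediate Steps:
Q = 28330
M(-591)/F(223, 702) + Q/(-328486) = -591/223 + 28330/(-328486) = -591*1/223 + 28330*(-1/328486) = -591/223 - 14165/164243 = -100226408/36626189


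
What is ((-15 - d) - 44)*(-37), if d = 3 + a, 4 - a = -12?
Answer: 2886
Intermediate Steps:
a = 16 (a = 4 - 1*(-12) = 4 + 12 = 16)
d = 19 (d = 3 + 16 = 19)
((-15 - d) - 44)*(-37) = ((-15 - 1*19) - 44)*(-37) = ((-15 - 19) - 44)*(-37) = (-34 - 44)*(-37) = -78*(-37) = 2886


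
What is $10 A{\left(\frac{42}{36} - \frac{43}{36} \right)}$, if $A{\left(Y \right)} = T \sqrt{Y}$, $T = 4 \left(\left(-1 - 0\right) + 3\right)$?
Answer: $\frac{40 i}{3} \approx 13.333 i$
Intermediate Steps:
$T = 8$ ($T = 4 \left(\left(-1 + 0\right) + 3\right) = 4 \left(-1 + 3\right) = 4 \cdot 2 = 8$)
$A{\left(Y \right)} = 8 \sqrt{Y}$
$10 A{\left(\frac{42}{36} - \frac{43}{36} \right)} = 10 \cdot 8 \sqrt{\frac{42}{36} - \frac{43}{36}} = 10 \cdot 8 \sqrt{42 \cdot \frac{1}{36} - \frac{43}{36}} = 10 \cdot 8 \sqrt{\frac{7}{6} - \frac{43}{36}} = 10 \cdot 8 \sqrt{- \frac{1}{36}} = 10 \cdot 8 \frac{i}{6} = 10 \frac{4 i}{3} = \frac{40 i}{3}$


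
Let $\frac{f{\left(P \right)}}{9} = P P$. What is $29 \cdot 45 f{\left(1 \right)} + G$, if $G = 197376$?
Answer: $209121$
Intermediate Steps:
$f{\left(P \right)} = 9 P^{2}$ ($f{\left(P \right)} = 9 P P = 9 P^{2}$)
$29 \cdot 45 f{\left(1 \right)} + G = 29 \cdot 45 \cdot 9 \cdot 1^{2} + 197376 = 1305 \cdot 9 \cdot 1 + 197376 = 1305 \cdot 9 + 197376 = 11745 + 197376 = 209121$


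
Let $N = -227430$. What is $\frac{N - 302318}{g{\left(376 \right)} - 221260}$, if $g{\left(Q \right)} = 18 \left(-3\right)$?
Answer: $\frac{264874}{110657} \approx 2.3937$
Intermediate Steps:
$g{\left(Q \right)} = -54$
$\frac{N - 302318}{g{\left(376 \right)} - 221260} = \frac{-227430 - 302318}{-54 - 221260} = - \frac{529748}{-221314} = \left(-529748\right) \left(- \frac{1}{221314}\right) = \frac{264874}{110657}$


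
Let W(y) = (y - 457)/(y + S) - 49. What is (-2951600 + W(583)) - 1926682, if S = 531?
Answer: -2717230304/557 ≈ -4.8783e+6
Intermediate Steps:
W(y) = -49 + (-457 + y)/(531 + y) (W(y) = (y - 457)/(y + 531) - 49 = (-457 + y)/(531 + y) - 49 = -49 + (-457 + y)/(531 + y))
(-2951600 + W(583)) - 1926682 = (-2951600 + 4*(-6619 - 12*583)/(531 + 583)) - 1926682 = (-2951600 + 4*(-6619 - 6996)/1114) - 1926682 = (-2951600 + 4*(1/1114)*(-13615)) - 1926682 = (-2951600 - 27230/557) - 1926682 = -1644068430/557 - 1926682 = -2717230304/557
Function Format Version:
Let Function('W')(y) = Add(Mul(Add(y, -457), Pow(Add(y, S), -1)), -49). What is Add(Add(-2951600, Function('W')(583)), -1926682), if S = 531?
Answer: Rational(-2717230304, 557) ≈ -4.8783e+6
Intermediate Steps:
Function('W')(y) = Add(-49, Mul(Pow(Add(531, y), -1), Add(-457, y))) (Function('W')(y) = Add(Mul(Add(y, -457), Pow(Add(y, 531), -1)), -49) = Add(Mul(Add(-457, y), Pow(Add(531, y), -1)), -49) = Add(Mul(Pow(Add(531, y), -1), Add(-457, y)), -49) = Add(-49, Mul(Pow(Add(531, y), -1), Add(-457, y))))
Add(Add(-2951600, Function('W')(583)), -1926682) = Add(Add(-2951600, Mul(4, Pow(Add(531, 583), -1), Add(-6619, Mul(-12, 583)))), -1926682) = Add(Add(-2951600, Mul(4, Pow(1114, -1), Add(-6619, -6996))), -1926682) = Add(Add(-2951600, Mul(4, Rational(1, 1114), -13615)), -1926682) = Add(Add(-2951600, Rational(-27230, 557)), -1926682) = Add(Rational(-1644068430, 557), -1926682) = Rational(-2717230304, 557)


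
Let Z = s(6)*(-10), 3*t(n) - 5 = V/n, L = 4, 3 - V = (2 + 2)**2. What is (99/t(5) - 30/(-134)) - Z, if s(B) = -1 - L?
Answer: 19825/268 ≈ 73.974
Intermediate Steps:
V = -13 (V = 3 - (2 + 2)**2 = 3 - 1*4**2 = 3 - 1*16 = 3 - 16 = -13)
t(n) = 5/3 - 13/(3*n) (t(n) = 5/3 + (-13/n)/3 = 5/3 - 13/(3*n))
s(B) = -5 (s(B) = -1 - 1*4 = -1 - 4 = -5)
Z = 50 (Z = -5*(-10) = 50)
(99/t(5) - 30/(-134)) - Z = (99/(((1/3)*(-13 + 5*5)/5)) - 30/(-134)) - 1*50 = (99/(((1/3)*(1/5)*(-13 + 25))) - 30*(-1/134)) - 50 = (99/(((1/3)*(1/5)*12)) + 15/67) - 50 = (99/(4/5) + 15/67) - 50 = (99*(5/4) + 15/67) - 50 = (495/4 + 15/67) - 50 = 33225/268 - 50 = 19825/268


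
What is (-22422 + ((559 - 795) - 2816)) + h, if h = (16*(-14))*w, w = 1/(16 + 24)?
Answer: -127398/5 ≈ -25480.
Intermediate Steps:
w = 1/40 ≈ 0.025000
h = -28/5 (h = (16*(-14))*(1/40) = -224*1/40 = -28/5 ≈ -5.6000)
(-22422 + ((559 - 795) - 2816)) + h = (-22422 + ((559 - 795) - 2816)) - 28/5 = (-22422 + (-236 - 2816)) - 28/5 = (-22422 - 3052) - 28/5 = -25474 - 28/5 = -127398/5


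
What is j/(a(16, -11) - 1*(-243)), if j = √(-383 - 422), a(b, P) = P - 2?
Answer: I*√805/230 ≈ 0.12336*I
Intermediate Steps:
a(b, P) = -2 + P
j = I*√805 (j = √(-805) = I*√805 ≈ 28.373*I)
j/(a(16, -11) - 1*(-243)) = (I*√805)/((-2 - 11) - 1*(-243)) = (I*√805)/(-13 + 243) = (I*√805)/230 = (I*√805)*(1/230) = I*√805/230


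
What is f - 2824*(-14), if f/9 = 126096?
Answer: 1174400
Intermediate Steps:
f = 1134864 (f = 9*126096 = 1134864)
f - 2824*(-14) = 1134864 - 2824*(-14) = 1134864 - 1*(-39536) = 1134864 + 39536 = 1174400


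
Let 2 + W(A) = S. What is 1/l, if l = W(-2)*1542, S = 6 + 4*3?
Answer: 1/24672 ≈ 4.0532e-5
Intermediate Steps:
S = 18 (S = 6 + 12 = 18)
W(A) = 16 (W(A) = -2 + 18 = 16)
l = 24672 (l = 16*1542 = 24672)
1/l = 1/24672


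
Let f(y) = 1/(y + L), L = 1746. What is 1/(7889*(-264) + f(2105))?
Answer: -3851/8020462295 ≈ -4.8015e-7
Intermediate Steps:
f(y) = 1/(1746 + y) (f(y) = 1/(y + 1746) = 1/(1746 + y))
1/(7889*(-264) + f(2105)) = 1/(7889*(-264) + 1/(1746 + 2105)) = 1/(-2082696 + 1/3851) = 1/(-8020462295/3851) = -3851/8020462295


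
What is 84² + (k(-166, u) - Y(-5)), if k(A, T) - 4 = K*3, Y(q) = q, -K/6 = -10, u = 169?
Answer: 7245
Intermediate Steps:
K = 60 (K = -6*(-10) = 60)
k(A, T) = 184 (k(A, T) = 4 + 60*3 = 4 + 180 = 184)
84² + (k(-166, u) - Y(-5)) = 84² + (184 - 1*(-5)) = 7056 + (184 + 5) = 7056 + 189 = 7245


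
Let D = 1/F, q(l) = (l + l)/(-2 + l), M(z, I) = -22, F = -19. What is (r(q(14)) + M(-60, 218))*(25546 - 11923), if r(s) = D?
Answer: -300423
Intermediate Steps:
q(l) = 2*l/(-2 + l) (q(l) = (2*l)/(-2 + l) = 2*l/(-2 + l))
D = -1/19 (D = 1/(-19) = -1/19 ≈ -0.052632)
r(s) = -1/19
(r(q(14)) + M(-60, 218))*(25546 - 11923) = (-1/19 - 22)*(25546 - 11923) = -419/19*13623 = -300423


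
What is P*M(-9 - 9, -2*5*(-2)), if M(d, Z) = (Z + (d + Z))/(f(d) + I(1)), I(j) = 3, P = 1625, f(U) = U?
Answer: -7150/3 ≈ -2383.3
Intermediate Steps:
M(d, Z) = (d + 2*Z)/(3 + d) (M(d, Z) = (Z + (d + Z))/(d + 3) = (Z + (Z + d))/(3 + d) = (d + 2*Z)/(3 + d))
P*M(-9 - 9, -2*5*(-2)) = 1625*(((-9 - 9) + 2*(-2*5*(-2)))/(3 + (-9 - 9))) = 1625*((-18 + 2*(-10*(-2)))/(3 - 18)) = 1625*((-18 + 2*20)/(-15)) = 1625*(-(-18 + 40)/15) = 1625*(-1/15*22) = 1625*(-22/15) = -7150/3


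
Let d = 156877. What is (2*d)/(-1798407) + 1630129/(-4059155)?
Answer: -4205211522373/7300012766085 ≈ -0.57606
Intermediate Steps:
(2*d)/(-1798407) + 1630129/(-4059155) = (2*156877)/(-1798407) + 1630129/(-4059155) = 313754*(-1/1798407) + 1630129*(-1/4059155) = -313754/1798407 - 1630129/4059155 = -4205211522373/7300012766085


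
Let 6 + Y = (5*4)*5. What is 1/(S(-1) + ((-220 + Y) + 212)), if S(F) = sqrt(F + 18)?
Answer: 86/7379 - sqrt(17)/7379 ≈ 0.011096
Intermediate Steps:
Y = 94 (Y = -6 + (5*4)*5 = -6 + 20*5 = -6 + 100 = 94)
S(F) = sqrt(18 + F)
1/(S(-1) + ((-220 + Y) + 212)) = 1/(sqrt(18 - 1) + ((-220 + 94) + 212)) = 1/(sqrt(17) + (-126 + 212)) = 1/(sqrt(17) + 86) = 1/(86 + sqrt(17))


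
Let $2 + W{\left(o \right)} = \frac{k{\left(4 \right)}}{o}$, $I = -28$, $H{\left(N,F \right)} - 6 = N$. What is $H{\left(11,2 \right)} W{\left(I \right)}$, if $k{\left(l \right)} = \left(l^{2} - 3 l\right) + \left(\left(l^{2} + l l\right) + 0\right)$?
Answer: $- \frac{391}{7} \approx -55.857$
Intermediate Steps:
$H{\left(N,F \right)} = 6 + N$
$k{\left(l \right)} = - 3 l + 3 l^{2}$ ($k{\left(l \right)} = \left(l^{2} - 3 l\right) + \left(\left(l^{2} + l^{2}\right) + 0\right) = \left(l^{2} - 3 l\right) + \left(2 l^{2} + 0\right) = \left(l^{2} - 3 l\right) + 2 l^{2} = - 3 l + 3 l^{2}$)
$W{\left(o \right)} = -2 + \frac{36}{o}$ ($W{\left(o \right)} = -2 + \frac{3 \cdot 4 \left(-1 + 4\right)}{o} = -2 + \frac{3 \cdot 4 \cdot 3}{o} = -2 + \frac{36}{o}$)
$H{\left(11,2 \right)} W{\left(I \right)} = \left(6 + 11\right) \left(-2 + \frac{36}{-28}\right) = 17 \left(-2 + 36 \left(- \frac{1}{28}\right)\right) = 17 \left(-2 - \frac{9}{7}\right) = 17 \left(- \frac{23}{7}\right) = - \frac{391}{7}$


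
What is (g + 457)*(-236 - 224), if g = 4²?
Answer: -217580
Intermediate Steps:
g = 16
(g + 457)*(-236 - 224) = (16 + 457)*(-236 - 224) = 473*(-460) = -217580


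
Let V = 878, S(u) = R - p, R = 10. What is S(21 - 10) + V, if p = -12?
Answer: 900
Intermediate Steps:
S(u) = 22 (S(u) = 10 - 1*(-12) = 10 + 12 = 22)
S(21 - 10) + V = 22 + 878 = 900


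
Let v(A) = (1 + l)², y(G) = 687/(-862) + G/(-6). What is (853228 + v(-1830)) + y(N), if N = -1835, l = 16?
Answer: 1103991893/1293 ≈ 8.5382e+5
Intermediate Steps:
y(G) = -687/862 - G/6 (y(G) = 687*(-1/862) + G*(-⅙) = -687/862 - G/6)
v(A) = 289 (v(A) = (1 + 16)² = 17² = 289)
(853228 + v(-1830)) + y(N) = (853228 + 289) + (-687/862 - ⅙*(-1835)) = 853517 + (-687/862 + 1835/6) = 853517 + 394412/1293 = 1103991893/1293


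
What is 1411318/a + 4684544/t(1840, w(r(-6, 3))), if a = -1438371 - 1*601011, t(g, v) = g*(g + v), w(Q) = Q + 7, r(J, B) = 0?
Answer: 148663709849/216587466855 ≈ 0.68639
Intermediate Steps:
w(Q) = 7 + Q
a = -2039382 (a = -1438371 - 601011 = -2039382)
1411318/a + 4684544/t(1840, w(r(-6, 3))) = 1411318/(-2039382) + 4684544/((1840*(1840 + (7 + 0)))) = 1411318*(-1/2039382) + 4684544/((1840*(1840 + 7))) = -705659/1019691 + 4684544/((1840*1847)) = -705659/1019691 + 4684544/3398480 = -705659/1019691 + 4684544*(1/3398480) = -705659/1019691 + 292784/212405 = 148663709849/216587466855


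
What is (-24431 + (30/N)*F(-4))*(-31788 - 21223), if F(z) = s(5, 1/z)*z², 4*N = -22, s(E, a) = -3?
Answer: 14093557471/11 ≈ 1.2812e+9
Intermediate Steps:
N = -11/2 (N = (¼)*(-22) = -11/2 ≈ -5.5000)
F(z) = -3*z²
(-24431 + (30/N)*F(-4))*(-31788 - 21223) = (-24431 + (30/(-11/2))*(-3*(-4)²))*(-31788 - 21223) = (-24431 + (30*(-2/11))*(-3*16))*(-53011) = (-24431 - 60/11*(-48))*(-53011) = (-24431 + 2880/11)*(-53011) = -265861/11*(-53011) = 14093557471/11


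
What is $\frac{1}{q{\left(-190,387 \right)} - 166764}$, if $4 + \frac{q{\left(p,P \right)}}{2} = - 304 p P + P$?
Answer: $\frac{1}{44540242} \approx 2.2452 \cdot 10^{-8}$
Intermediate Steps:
$q{\left(p,P \right)} = -8 + 2 P - 608 P p$ ($q{\left(p,P \right)} = -8 + 2 \left(- 304 p P + P\right) = -8 + 2 \left(- 304 P p + P\right) = -8 + 2 \left(P - 304 P p\right) = -8 - \left(- 2 P + 608 P p\right) = -8 + 2 P - 608 P p$)
$\frac{1}{q{\left(-190,387 \right)} - 166764} = \frac{1}{\left(-8 + 2 \cdot 387 - 235296 \left(-190\right)\right) - 166764} = \frac{1}{\left(-8 + 774 + 44706240\right) - 166764} = \frac{1}{44707006 - 166764} = \frac{1}{44540242}$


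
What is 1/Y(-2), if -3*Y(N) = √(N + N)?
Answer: 3*I/2 ≈ 1.5*I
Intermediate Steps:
Y(N) = -√2*√N/3 (Y(N) = -√(N + N)/3 = -√2*√N/3)
1/Y(-2) = 1/(-√2*√(-2)/3) = 1/(-√2*I*√2/3) = 1/(-2*I/3) = 3*I/2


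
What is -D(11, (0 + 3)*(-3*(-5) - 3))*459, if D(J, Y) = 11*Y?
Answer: -181764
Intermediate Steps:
-D(11, (0 + 3)*(-3*(-5) - 3))*459 = -11*((0 + 3)*(-3*(-5) - 3))*459 = -11*(3*(15 - 3))*459 = -11*(3*12)*459 = -11*36*459 = -396*459 = -1*181764 = -181764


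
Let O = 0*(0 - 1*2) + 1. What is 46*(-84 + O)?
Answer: -3818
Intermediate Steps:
O = 1 (O = 0*(0 - 2) + 1 = 0*(-2) + 1 = 0 + 1 = 1)
46*(-84 + O) = 46*(-84 + 1) = 46*(-83) = -3818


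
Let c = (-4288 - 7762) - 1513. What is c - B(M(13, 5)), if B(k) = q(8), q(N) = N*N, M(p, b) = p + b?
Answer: -13627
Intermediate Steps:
M(p, b) = b + p
q(N) = N²
c = -13563 (c = -12050 - 1513 = -13563)
B(k) = 64 (B(k) = 8² = 64)
c - B(M(13, 5)) = -13563 - 1*64 = -13563 - 64 = -13627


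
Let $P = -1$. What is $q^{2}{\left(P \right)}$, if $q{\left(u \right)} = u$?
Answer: $1$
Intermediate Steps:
$q^{2}{\left(P \right)} = \left(-1\right)^{2} = 1$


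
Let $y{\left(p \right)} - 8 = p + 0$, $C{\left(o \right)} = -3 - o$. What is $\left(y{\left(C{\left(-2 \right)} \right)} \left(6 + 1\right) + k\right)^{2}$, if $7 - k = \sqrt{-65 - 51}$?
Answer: $3020 - 224 i \sqrt{29} \approx 3020.0 - 1206.3 i$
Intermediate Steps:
$k = 7 - 2 i \sqrt{29}$ ($k = 7 - \sqrt{-65 - 51} = 7 - \sqrt{-116} = 7 - 2 i \sqrt{29} \approx 7.0 - 10.77 i$)
$y{\left(p \right)} = 8 + p$ ($y{\left(p \right)} = 8 + \left(p + 0\right) = 8 + p$)
$\left(y{\left(C{\left(-2 \right)} \right)} \left(6 + 1\right) + k\right)^{2} = \left(\left(8 - 1\right) \left(6 + 1\right) + \left(7 - 2 i \sqrt{29}\right)\right)^{2} = \left(\left(8 + \left(-3 + 2\right)\right) 7 + \left(7 - 2 i \sqrt{29}\right)\right)^{2} = \left(\left(8 - 1\right) 7 + \left(7 - 2 i \sqrt{29}\right)\right)^{2} = \left(7 \cdot 7 + \left(7 - 2 i \sqrt{29}\right)\right)^{2} = \left(49 + \left(7 - 2 i \sqrt{29}\right)\right)^{2} = \left(56 - 2 i \sqrt{29}\right)^{2}$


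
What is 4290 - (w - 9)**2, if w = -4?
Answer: 4121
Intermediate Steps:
4290 - (w - 9)**2 = 4290 - (-4 - 9)**2 = 4290 - 1*(-13)**2 = 4290 - 1*169 = 4290 - 169 = 4121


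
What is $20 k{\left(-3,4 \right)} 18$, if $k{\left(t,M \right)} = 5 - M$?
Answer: $360$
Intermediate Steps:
$20 k{\left(-3,4 \right)} 18 = 20 \left(5 - 4\right) 18 = 20 \cdot 1 \cdot 18 = 20 \cdot 18 = 360$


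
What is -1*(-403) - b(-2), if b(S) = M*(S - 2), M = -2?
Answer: 395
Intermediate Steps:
b(S) = 4 - 2*S (b(S) = -2*(S - 2) = -2*(-2 + S) = 4 - 2*S)
-1*(-403) - b(-2) = -1*(-403) - (4 - 2*(-2)) = 403 - (4 + 4) = 403 - 1*8 = 403 - 8 = 395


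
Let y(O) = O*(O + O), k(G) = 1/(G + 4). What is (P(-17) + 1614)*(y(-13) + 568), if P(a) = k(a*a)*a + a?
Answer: 423921024/293 ≈ 1.4468e+6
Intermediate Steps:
k(G) = 1/(4 + G)
P(a) = a + a/(4 + a²) (P(a) = a/(4 + a*a) + a = a/(4 + a²) + a = a + a/(4 + a²))
y(O) = 2*O² (y(O) = O*(2*O) = 2*O²)
(P(-17) + 1614)*(y(-13) + 568) = (-17*(5 + (-17)²)/(4 + (-17)²) + 1614)*(2*(-13)² + 568) = (-17*(5 + 289)/(4 + 289) + 1614)*(2*169 + 568) = (-17*294/293 + 1614)*(338 + 568) = (-17*1/293*294 + 1614)*906 = (-4998/293 + 1614)*906 = (467904/293)*906 = 423921024/293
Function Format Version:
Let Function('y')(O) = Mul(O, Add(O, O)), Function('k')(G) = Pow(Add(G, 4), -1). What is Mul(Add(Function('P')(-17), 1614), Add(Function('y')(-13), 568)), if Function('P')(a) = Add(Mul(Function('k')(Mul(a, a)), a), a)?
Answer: Rational(423921024, 293) ≈ 1.4468e+6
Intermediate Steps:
Function('k')(G) = Pow(Add(4, G), -1)
Function('P')(a) = Add(a, Mul(a, Pow(Add(4, Pow(a, 2)), -1))) (Function('P')(a) = Add(Mul(Pow(Add(4, Mul(a, a)), -1), a), a) = Add(Mul(Pow(Add(4, Pow(a, 2)), -1), a), a) = Add(Mul(a, Pow(Add(4, Pow(a, 2)), -1)), a) = Add(a, Mul(a, Pow(Add(4, Pow(a, 2)), -1))))
Function('y')(O) = Mul(2, Pow(O, 2)) (Function('y')(O) = Mul(O, Mul(2, O)) = Mul(2, Pow(O, 2)))
Mul(Add(Function('P')(-17), 1614), Add(Function('y')(-13), 568)) = Mul(Add(Mul(-17, Pow(Add(4, Pow(-17, 2)), -1), Add(5, Pow(-17, 2))), 1614), Add(Mul(2, Pow(-13, 2)), 568)) = Mul(Add(Mul(-17, Pow(Add(4, 289), -1), Add(5, 289)), 1614), Add(Mul(2, 169), 568)) = Mul(Add(Mul(-17, Pow(293, -1), 294), 1614), Add(338, 568)) = Mul(Add(Mul(-17, Rational(1, 293), 294), 1614), 906) = Mul(Add(Rational(-4998, 293), 1614), 906) = Mul(Rational(467904, 293), 906) = Rational(423921024, 293)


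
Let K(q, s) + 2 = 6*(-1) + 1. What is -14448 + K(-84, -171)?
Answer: -14455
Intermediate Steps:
K(q, s) = -7 (K(q, s) = -2 + (6*(-1) + 1) = -2 + (-6 + 1) = -2 - 5 = -7)
-14448 + K(-84, -171) = -14448 - 7 = -14455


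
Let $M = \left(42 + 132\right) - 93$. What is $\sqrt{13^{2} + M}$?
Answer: $5 \sqrt{10} \approx 15.811$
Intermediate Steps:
$M = 81$ ($M = 174 - 93 = 81$)
$\sqrt{13^{2} + M} = \sqrt{13^{2} + 81} = \sqrt{169 + 81} = \sqrt{250} = 5 \sqrt{10}$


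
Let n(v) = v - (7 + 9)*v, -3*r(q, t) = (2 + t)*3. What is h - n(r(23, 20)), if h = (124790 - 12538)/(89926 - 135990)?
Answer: -3828343/11516 ≈ -332.44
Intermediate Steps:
r(q, t) = -2 - t (r(q, t) = -(2 + t)*3/3 = -(6 + 3*t)/3 = -2 - t)
h = -28063/11516 (h = 112252/(-46064) = 112252*(-1/46064) = -28063/11516 ≈ -2.4369)
n(v) = -15*v (n(v) = v - 16*v = -15*v)
h - n(r(23, 20)) = -28063/11516 - (-15)*(-2 - 1*20) = -28063/11516 - (-15)*(-2 - 20) = -28063/11516 - (-15)*(-22) = -28063/11516 - 1*330 = -28063/11516 - 330 = -3828343/11516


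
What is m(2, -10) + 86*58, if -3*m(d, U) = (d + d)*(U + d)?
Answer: 14996/3 ≈ 4998.7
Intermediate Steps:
m(d, U) = -2*d*(U + d)/3 (m(d, U) = -(d + d)*(U + d)/3 = -2*d*(U + d)/3)
m(2, -10) + 86*58 = -⅔*2*(-10 + 2) + 86*58 = -⅔*2*(-8) + 4988 = 32/3 + 4988 = 14996/3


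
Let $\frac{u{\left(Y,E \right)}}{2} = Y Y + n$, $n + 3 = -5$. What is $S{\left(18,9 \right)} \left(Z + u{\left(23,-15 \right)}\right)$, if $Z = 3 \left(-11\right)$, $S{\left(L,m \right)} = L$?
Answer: $18162$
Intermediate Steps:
$n = -8$ ($n = -3 - 5 = -8$)
$u{\left(Y,E \right)} = -16 + 2 Y^{2}$ ($u{\left(Y,E \right)} = 2 \left(Y Y - 8\right) = 2 \left(Y^{2} - 8\right) = 2 \left(-8 + Y^{2}\right) = -16 + 2 Y^{2}$)
$Z = -33$
$S{\left(18,9 \right)} \left(Z + u{\left(23,-15 \right)}\right) = 18 \left(-33 - \left(16 - 2 \cdot 23^{2}\right)\right) = 18 \left(-33 + \left(-16 + 2 \cdot 529\right)\right) = 18 \left(-33 + \left(-16 + 1058\right)\right) = 18 \left(-33 + 1042\right) = 18 \cdot 1009 = 18162$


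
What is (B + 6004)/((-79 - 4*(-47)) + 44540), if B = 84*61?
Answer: 11128/44649 ≈ 0.24923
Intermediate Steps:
B = 5124
(B + 6004)/((-79 - 4*(-47)) + 44540) = (5124 + 6004)/((-79 - 4*(-47)) + 44540) = 11128/((-79 + 188) + 44540) = 11128/(109 + 44540) = 11128/44649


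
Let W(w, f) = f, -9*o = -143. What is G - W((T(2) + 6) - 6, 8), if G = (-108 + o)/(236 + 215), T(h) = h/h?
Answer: -33301/4059 ≈ -8.2042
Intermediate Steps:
o = 143/9 (o = -⅑*(-143) = 143/9 ≈ 15.889)
T(h) = 1
G = -829/4059 (G = (-108 + 143/9)/(236 + 215) = -829/9/451 = -829/9*1/451 = -829/4059 ≈ -0.20424)
G - W((T(2) + 6) - 6, 8) = -829/4059 - 1*8 = -829/4059 - 8 = -33301/4059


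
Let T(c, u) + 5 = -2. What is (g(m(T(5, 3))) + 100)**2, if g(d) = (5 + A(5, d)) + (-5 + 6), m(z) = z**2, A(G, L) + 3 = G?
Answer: 11664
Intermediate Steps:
T(c, u) = -7 (T(c, u) = -5 - 2 = -7)
A(G, L) = -3 + G
g(d) = 8 (g(d) = (5 + (-3 + 5)) + (-5 + 6) = (5 + 2) + 1 = 7 + 1 = 8)
(g(m(T(5, 3))) + 100)**2 = (8 + 100)**2 = 108**2 = 11664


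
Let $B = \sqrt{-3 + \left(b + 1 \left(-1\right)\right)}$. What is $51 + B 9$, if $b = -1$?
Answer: $51 + 9 i \sqrt{5} \approx 51.0 + 20.125 i$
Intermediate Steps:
$B = i \sqrt{5}$ ($B = \sqrt{-3 + \left(-1 + 1 \left(-1\right)\right)} = \sqrt{-3 - 2} = \sqrt{-5} = i \sqrt{5} \approx 2.2361 i$)
$51 + B 9 = 51 + i \sqrt{5} \cdot 9 = 51 + 9 i \sqrt{5}$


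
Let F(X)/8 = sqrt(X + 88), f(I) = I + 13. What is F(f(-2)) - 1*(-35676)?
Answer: 35676 + 24*sqrt(11) ≈ 35756.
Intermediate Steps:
f(I) = 13 + I
F(X) = 8*sqrt(88 + X) (F(X) = 8*sqrt(X + 88) = 8*sqrt(88 + X))
F(f(-2)) - 1*(-35676) = 8*sqrt(88 + (13 - 2)) - 1*(-35676) = 8*sqrt(88 + 11) + 35676 = 8*sqrt(99) + 35676 = 8*(3*sqrt(11)) + 35676 = 24*sqrt(11) + 35676 = 35676 + 24*sqrt(11)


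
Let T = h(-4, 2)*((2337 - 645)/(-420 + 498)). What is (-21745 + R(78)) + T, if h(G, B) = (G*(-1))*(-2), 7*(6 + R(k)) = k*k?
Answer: -1916041/91 ≈ -21055.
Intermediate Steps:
R(k) = -6 + k²/7 (R(k) = -6 + (k*k)/7 = -6 + k²/7)
h(G, B) = 2*G (h(G, B) = -G*(-2) = 2*G)
T = -2256/13 (T = (2*(-4))*((2337 - 645)/(-420 + 498)) = -13536/78 = -8*282/13 = -2256/13 ≈ -173.54)
(-21745 + R(78)) + T = (-21745 + (-6 + (⅐)*78²)) - 2256/13 = (-21745 + (-6 + (⅐)*6084)) - 2256/13 = (-21745 + (-6 + 6084/7)) - 2256/13 = (-21745 + 6042/7) - 2256/13 = -146173/7 - 2256/13 = -1916041/91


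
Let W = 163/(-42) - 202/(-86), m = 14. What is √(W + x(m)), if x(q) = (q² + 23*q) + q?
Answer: 5*√69207726/1806 ≈ 23.032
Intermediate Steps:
x(q) = q² + 24*q
W = -2767/1806 (W = 163*(-1/42) - 202*(-1/86) = -163/42 + 101/43 = -2767/1806 ≈ -1.5321)
√(W + x(m)) = √(-2767/1806 + 14*(24 + 14)) = √(-2767/1806 + 14*38) = √(-2767/1806 + 532) = √(958025/1806) = 5*√69207726/1806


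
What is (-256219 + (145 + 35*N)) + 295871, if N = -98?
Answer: 36367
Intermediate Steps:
(-256219 + (145 + 35*N)) + 295871 = (-256219 + (145 + 35*(-98))) + 295871 = (-256219 + (145 - 3430)) + 295871 = (-256219 - 3285) + 295871 = -259504 + 295871 = 36367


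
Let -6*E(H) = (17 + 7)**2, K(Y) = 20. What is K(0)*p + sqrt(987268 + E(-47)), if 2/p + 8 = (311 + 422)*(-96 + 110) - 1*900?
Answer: 20/4677 + 2*sqrt(246793) ≈ 993.57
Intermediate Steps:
E(H) = -96 (E(H) = -(17 + 7)**2/6 = -1/6*24**2 = -1/6*576 = -96)
p = 1/4677 (p = 2/(-8 + ((311 + 422)*(-96 + 110) - 1*900)) = 2/(-8 + (733*14 - 900)) = 2/(-8 + (10262 - 900)) = 2/(-8 + 9362) = 2/9354 = 2*(1/9354) = 1/4677 ≈ 0.00021381)
K(0)*p + sqrt(987268 + E(-47)) = 20*(1/4677) + sqrt(987268 - 96) = 20/4677 + sqrt(987172) = 20/4677 + 2*sqrt(246793)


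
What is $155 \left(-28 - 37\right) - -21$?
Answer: $-10054$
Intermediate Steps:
$155 \left(-28 - 37\right) - -21 = 155 \left(-28 - 37\right) + 21 = 155 \left(-65\right) + 21 = -10075 + 21 = -10054$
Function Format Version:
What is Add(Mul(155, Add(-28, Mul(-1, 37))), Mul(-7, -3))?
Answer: -10054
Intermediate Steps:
Add(Mul(155, Add(-28, Mul(-1, 37))), Mul(-7, -3)) = Add(Mul(155, Add(-28, -37)), 21) = Add(Mul(155, -65), 21) = Add(-10075, 21) = -10054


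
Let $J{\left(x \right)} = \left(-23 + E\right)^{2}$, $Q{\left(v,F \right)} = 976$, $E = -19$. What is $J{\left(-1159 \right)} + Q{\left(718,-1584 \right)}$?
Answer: $2740$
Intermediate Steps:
$J{\left(x \right)} = 1764$ ($J{\left(x \right)} = \left(-23 - 19\right)^{2} = \left(-42\right)^{2} = 1764$)
$J{\left(-1159 \right)} + Q{\left(718,-1584 \right)} = 1764 + 976 = 2740$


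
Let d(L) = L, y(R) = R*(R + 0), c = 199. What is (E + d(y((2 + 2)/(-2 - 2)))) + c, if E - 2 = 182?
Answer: 384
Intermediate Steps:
y(R) = R² (y(R) = R*R = R²)
E = 184 (E = 2 + 182 = 184)
(E + d(y((2 + 2)/(-2 - 2)))) + c = (184 + ((2 + 2)/(-2 - 2))²) + 199 = (184 + (4/(-4))²) + 199 = (184 + (4*(-¼))²) + 199 = (184 + (-1)²) + 199 = (184 + 1) + 199 = 185 + 199 = 384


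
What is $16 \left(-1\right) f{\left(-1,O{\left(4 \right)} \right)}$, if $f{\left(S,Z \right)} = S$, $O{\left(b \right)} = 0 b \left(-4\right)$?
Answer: $16$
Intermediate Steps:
$O{\left(b \right)} = 0$ ($O{\left(b \right)} = 0 \left(-4\right) = 0$)
$16 \left(-1\right) f{\left(-1,O{\left(4 \right)} \right)} = 16 \left(-1\right) \left(-1\right) = \left(-16\right) \left(-1\right) = 16$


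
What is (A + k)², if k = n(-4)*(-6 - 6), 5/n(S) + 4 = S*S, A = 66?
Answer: 3721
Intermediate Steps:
n(S) = 5/(-4 + S²) (n(S) = 5/(-4 + S*S) = 5/(-4 + S²))
k = -5 (k = (5/(-4 + (-4)²))*(-6 - 6) = (5/(-4 + 16))*(-12) = (5/12)*(-12) = -5)
(A + k)² = (66 - 5)² = 61² = 3721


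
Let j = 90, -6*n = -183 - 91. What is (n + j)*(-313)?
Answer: -127391/3 ≈ -42464.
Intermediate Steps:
n = 137/3 (n = -(-183 - 91)/6 = -⅙*(-274) = 137/3 ≈ 45.667)
(n + j)*(-313) = (137/3 + 90)*(-313) = (407/3)*(-313) = -127391/3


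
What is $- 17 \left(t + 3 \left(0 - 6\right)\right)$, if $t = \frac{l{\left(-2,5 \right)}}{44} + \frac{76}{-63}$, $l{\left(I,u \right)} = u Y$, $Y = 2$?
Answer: $\frac{447185}{1386} \approx 322.64$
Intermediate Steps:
$l{\left(I,u \right)} = 2 u$ ($l{\left(I,u \right)} = u 2 = 2 u$)
$t = - \frac{1357}{1386}$ ($t = \frac{2 \cdot 5}{44} + \frac{76}{-63} = 10 \cdot \frac{1}{44} + 76 \left(- \frac{1}{63}\right) = \frac{5}{22} - \frac{76}{63} = - \frac{1357}{1386} \approx -0.97908$)
$- 17 \left(t + 3 \left(0 - 6\right)\right) = - 17 \left(- \frac{1357}{1386} + 3 \left(0 - 6\right)\right) = - 17 \left(- \frac{1357}{1386} + 3 \left(-6\right)\right) = - 17 \left(- \frac{1357}{1386} - 18\right) = \left(-17\right) \left(- \frac{26305}{1386}\right) = \frac{447185}{1386}$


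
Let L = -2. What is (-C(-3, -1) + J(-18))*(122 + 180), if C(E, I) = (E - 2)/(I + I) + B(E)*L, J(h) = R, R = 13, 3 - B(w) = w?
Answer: 6795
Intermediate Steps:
B(w) = 3 - w
J(h) = 13
C(E, I) = -6 + 2*E + (-2 + E)/(2*I) (C(E, I) = (E - 2)/(I + I) + (3 - E)*(-2) = (-2 + E)/((2*I)) + (-6 + 2*E) = (-2 + E)*(1/(2*I)) + (-6 + 2*E) = (-2 + E)/(2*I) + (-6 + 2*E) = -6 + 2*E + (-2 + E)/(2*I))
(-C(-3, -1) + J(-18))*(122 + 180) = (-(-2 - 3 + 4*(-1)*(-3 - 3))/(2*(-1)) + 13)*(122 + 180) = (-(-1)*(-2 - 3 + 4*(-1)*(-6))/2 + 13)*302 = (-(-1)*(-2 - 3 + 24)/2 + 13)*302 = (-(-1)*19/2 + 13)*302 = (-1*(-19/2) + 13)*302 = (19/2 + 13)*302 = (45/2)*302 = 6795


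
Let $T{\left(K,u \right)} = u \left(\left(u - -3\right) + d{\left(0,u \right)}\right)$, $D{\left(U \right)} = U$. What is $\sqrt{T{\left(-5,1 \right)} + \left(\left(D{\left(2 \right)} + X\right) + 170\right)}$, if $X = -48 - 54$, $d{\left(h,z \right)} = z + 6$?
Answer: $9$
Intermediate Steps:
$d{\left(h,z \right)} = 6 + z$
$X = -102$
$T{\left(K,u \right)} = u \left(9 + 2 u\right)$ ($T{\left(K,u \right)} = u \left(\left(u - -3\right) + \left(6 + u\right)\right) = u \left(\left(u + 3\right) + \left(6 + u\right)\right) = u \left(\left(3 + u\right) + \left(6 + u\right)\right) = u \left(9 + 2 u\right)$)
$\sqrt{T{\left(-5,1 \right)} + \left(\left(D{\left(2 \right)} + X\right) + 170\right)} = \sqrt{1 \left(9 + 2 \cdot 1\right) + \left(\left(2 - 102\right) + 170\right)} = \sqrt{1 \left(9 + 2\right) + \left(-100 + 170\right)} = \sqrt{1 \cdot 11 + 70} = \sqrt{11 + 70} = \sqrt{81} = 9$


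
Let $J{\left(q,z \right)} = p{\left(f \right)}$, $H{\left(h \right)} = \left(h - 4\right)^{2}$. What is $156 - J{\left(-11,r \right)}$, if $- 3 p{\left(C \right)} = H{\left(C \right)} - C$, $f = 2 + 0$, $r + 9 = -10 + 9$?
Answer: $\frac{470}{3} \approx 156.67$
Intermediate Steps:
$H{\left(h \right)} = \left(-4 + h\right)^{2}$
$r = -10$ ($r = -9 + \left(-10 + 9\right) = -9 - 1 = -10$)
$f = 2$
$p{\left(C \right)} = - \frac{\left(-4 + C\right)^{2}}{3} + \frac{C}{3}$ ($p{\left(C \right)} = - \frac{\left(-4 + C\right)^{2} - C}{3} = - \frac{\left(-4 + C\right)^{2}}{3} + \frac{C}{3}$)
$J{\left(q,z \right)} = - \frac{2}{3}$ ($J{\left(q,z \right)} = - \frac{\left(-4 + 2\right)^{2}}{3} + \frac{1}{3} \cdot 2 = - \frac{\left(-2\right)^{2}}{3} + \frac{2}{3} = \left(- \frac{1}{3}\right) 4 + \frac{2}{3} = - \frac{4}{3} + \frac{2}{3} = - \frac{2}{3}$)
$156 - J{\left(-11,r \right)} = 156 - - \frac{2}{3} = 156 + \frac{2}{3} = \frac{470}{3}$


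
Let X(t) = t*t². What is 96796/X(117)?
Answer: 96796/1601613 ≈ 0.060437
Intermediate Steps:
X(t) = t³
96796/X(117) = 96796/(117³) = 96796/1601613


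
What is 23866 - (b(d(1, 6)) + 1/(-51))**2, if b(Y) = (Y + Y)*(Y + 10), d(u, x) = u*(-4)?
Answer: 56077865/2601 ≈ 21560.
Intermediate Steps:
d(u, x) = -4*u
b(Y) = 2*Y*(10 + Y) (b(Y) = (2*Y)*(10 + Y) = 2*Y*(10 + Y))
23866 - (b(d(1, 6)) + 1/(-51))**2 = 23866 - (2*(-4*1)*(10 - 4*1) + 1/(-51))**2 = 23866 - (2*(-4)*(10 - 4) - 1/51)**2 = 23866 - (2*(-4)*6 - 1/51)**2 = 23866 - (-48 - 1/51)**2 = 23866 - (-2449/51)**2 = 23866 - 1*5997601/2601 = 23866 - 5997601/2601 = 56077865/2601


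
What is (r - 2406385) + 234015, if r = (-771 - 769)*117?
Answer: -2352550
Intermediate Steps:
r = -180180 (r = -1540*117 = -180180)
(r - 2406385) + 234015 = (-180180 - 2406385) + 234015 = -2586565 + 234015 = -2352550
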